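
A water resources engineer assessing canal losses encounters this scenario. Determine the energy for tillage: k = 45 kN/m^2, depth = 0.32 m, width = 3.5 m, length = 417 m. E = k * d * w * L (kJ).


E = k * d * w * L
  = 45 * 0.32 * 3.5 * 417
  = 21016.80 kJ


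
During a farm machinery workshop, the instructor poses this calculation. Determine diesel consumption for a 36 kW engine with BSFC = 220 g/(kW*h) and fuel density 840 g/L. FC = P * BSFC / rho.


FC = P * BSFC / rho_fuel
   = 36 * 220 / 840
   = 7920 / 840
   = 9.43 L/h


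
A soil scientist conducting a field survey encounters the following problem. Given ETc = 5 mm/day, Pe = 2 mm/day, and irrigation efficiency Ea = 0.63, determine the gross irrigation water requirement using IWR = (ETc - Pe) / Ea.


IWR = (ETc - Pe) / Ea
    = (5 - 2) / 0.63
    = 3 / 0.63
    = 4.76 mm/day


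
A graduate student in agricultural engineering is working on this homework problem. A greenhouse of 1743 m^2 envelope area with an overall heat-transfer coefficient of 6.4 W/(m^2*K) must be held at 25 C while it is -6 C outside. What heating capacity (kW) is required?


dT = 25 - (-6) = 31 K
Q = U * A * dT
  = 6.4 * 1743 * 31
  = 345811.20 W = 345.81 kW


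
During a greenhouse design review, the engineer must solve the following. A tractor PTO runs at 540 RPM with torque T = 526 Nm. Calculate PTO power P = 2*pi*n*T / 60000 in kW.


P = 2*pi*n*T / 60000
  = 2*pi * 540 * 526 / 60000
  = 1784675.95 / 60000
  = 29.74 kW


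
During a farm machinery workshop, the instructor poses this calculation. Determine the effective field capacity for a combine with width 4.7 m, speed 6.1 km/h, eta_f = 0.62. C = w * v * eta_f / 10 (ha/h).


C = w * v * eta_f / 10
  = 4.7 * 6.1 * 0.62 / 10
  = 17.78 / 10
  = 1.78 ha/h


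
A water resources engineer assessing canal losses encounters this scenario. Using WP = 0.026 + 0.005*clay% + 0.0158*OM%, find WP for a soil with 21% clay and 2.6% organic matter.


WP = 0.026 + 0.005*21 + 0.0158*2.6
   = 0.026 + 0.1050 + 0.0411
   = 0.1721


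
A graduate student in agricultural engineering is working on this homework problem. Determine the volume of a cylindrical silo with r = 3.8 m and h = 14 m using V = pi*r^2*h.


V = pi * r^2 * h
  = pi * 3.8^2 * 14
  = pi * 14.44 * 14
  = 635.10 m^3


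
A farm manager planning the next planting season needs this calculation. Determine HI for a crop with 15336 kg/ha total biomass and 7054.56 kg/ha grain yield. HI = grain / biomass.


HI = grain_yield / biomass
   = 7054.56 / 15336
   = 0.46


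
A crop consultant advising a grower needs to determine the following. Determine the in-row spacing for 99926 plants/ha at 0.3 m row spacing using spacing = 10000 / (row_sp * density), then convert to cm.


spacing = 10000 / (row_sp * density)
        = 10000 / (0.3 * 99926)
        = 10000 / 29977.80
        = 0.33358 m = 33.36 cm


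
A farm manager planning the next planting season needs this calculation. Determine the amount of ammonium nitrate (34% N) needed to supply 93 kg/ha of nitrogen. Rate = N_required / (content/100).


Rate = N_required / (N_content / 100)
     = 93 / (34 / 100)
     = 93 / 0.34
     = 273.53 kg/ha


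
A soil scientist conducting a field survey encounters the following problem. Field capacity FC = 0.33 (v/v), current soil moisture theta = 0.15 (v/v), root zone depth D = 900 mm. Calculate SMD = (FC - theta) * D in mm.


SMD = (FC - theta) * D
    = (0.33 - 0.15) * 900
    = 0.180 * 900
    = 162 mm


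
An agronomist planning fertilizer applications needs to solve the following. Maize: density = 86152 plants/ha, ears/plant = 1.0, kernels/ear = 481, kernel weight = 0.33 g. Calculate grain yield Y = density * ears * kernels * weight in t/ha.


Y = density * ears * kernels * kw
  = 86152 * 1.0 * 481 * 0.33 g/ha
  = 13674906.96 g/ha
  = 13674.91 kg/ha = 13.67 t/ha


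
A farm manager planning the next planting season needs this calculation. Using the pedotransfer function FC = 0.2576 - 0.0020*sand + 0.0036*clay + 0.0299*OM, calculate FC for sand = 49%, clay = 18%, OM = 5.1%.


FC = 0.2576 - 0.0020*49 + 0.0036*18 + 0.0299*5.1
   = 0.2576 - 0.0980 + 0.0648 + 0.1525
   = 0.3769


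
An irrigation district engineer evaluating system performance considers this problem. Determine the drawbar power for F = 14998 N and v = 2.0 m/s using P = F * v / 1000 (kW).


P = F * v / 1000
  = 14998 * 2.0 / 1000
  = 29996 / 1000
  = 30.00 kW


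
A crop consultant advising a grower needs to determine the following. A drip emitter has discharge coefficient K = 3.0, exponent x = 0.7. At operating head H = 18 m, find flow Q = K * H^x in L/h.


Q = K * H^x
  = 3.0 * 18^0.7
  = 3.0 * 7.5629
  = 22.69 L/h


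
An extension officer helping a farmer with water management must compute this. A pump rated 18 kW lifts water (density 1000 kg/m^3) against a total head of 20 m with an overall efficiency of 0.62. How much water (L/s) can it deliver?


Q = (P * 1000 * eta) / (rho * g * H)
  = (18 * 1000 * 0.62) / (1000 * 9.81 * 20)
  = 11160 / 196200
  = 0.05688 m^3/s = 56.88 L/s


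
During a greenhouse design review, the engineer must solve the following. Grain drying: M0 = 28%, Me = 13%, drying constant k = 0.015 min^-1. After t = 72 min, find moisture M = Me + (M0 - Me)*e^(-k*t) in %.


M = Me + (M0 - Me) * e^(-k*t)
  = 13 + (28 - 13) * e^(-0.015*72)
  = 13 + 15 * e^(-1.080)
  = 13 + 15 * 0.33960
  = 13 + 5.0939
  = 18.09%


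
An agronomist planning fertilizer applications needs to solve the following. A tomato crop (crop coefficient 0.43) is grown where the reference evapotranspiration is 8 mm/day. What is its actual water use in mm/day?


ETc = Kc * ET0
    = 0.43 * 8
    = 3.44 mm/day


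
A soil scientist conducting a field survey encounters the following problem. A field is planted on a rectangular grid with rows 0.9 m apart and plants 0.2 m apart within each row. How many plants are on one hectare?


D = 10000 / (row_sp * plant_sp)
  = 10000 / (0.9 * 0.2)
  = 10000 / 0.1800
  = 55555.56 plants/ha


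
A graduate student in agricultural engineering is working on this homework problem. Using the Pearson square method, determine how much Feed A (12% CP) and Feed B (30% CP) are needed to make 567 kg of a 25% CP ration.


parts_A = CP_b - target = 30 - 25 = 5
parts_B = target - CP_a = 25 - 12 = 13
total_parts = 5 + 13 = 18
Feed A = 567 * 5 / 18 = 157.50 kg
Feed B = 567 * 13 / 18 = 409.50 kg

157.50 kg


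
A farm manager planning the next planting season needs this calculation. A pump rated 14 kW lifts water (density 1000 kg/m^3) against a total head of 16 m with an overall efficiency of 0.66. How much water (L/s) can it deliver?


Q = (P * 1000 * eta) / (rho * g * H)
  = (14 * 1000 * 0.66) / (1000 * 9.81 * 16)
  = 9240 / 156960
  = 0.05887 m^3/s = 58.87 L/s


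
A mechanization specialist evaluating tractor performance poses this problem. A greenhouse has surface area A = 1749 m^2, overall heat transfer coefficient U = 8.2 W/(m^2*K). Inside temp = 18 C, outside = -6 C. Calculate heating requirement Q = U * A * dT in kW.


dT = 18 - (-6) = 24 K
Q = U * A * dT
  = 8.2 * 1749 * 24
  = 344203.20 W = 344.20 kW


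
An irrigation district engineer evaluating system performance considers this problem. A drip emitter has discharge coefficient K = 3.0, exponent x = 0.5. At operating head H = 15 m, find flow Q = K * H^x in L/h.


Q = K * H^x
  = 3.0 * 15^0.5
  = 3.0 * 3.8730
  = 11.62 L/h


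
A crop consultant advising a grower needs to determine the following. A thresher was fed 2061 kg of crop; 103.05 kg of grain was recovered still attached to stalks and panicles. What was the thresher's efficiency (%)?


eta = (total - unthreshed) / total * 100
    = (2061 - 103.05) / 2061 * 100
    = 1957.95 / 2061 * 100
    = 95%


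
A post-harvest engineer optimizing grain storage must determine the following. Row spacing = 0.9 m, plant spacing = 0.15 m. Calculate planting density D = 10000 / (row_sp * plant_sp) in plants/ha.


D = 10000 / (row_sp * plant_sp)
  = 10000 / (0.9 * 0.15)
  = 10000 / 0.1350
  = 74074.07 plants/ha


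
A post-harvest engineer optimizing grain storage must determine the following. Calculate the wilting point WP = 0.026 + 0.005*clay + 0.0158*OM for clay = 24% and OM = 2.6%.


WP = 0.026 + 0.005*24 + 0.0158*2.6
   = 0.026 + 0.1200 + 0.0411
   = 0.1871


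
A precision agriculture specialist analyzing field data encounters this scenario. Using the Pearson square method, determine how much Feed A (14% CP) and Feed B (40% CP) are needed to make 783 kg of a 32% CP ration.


parts_A = CP_b - target = 40 - 32 = 8
parts_B = target - CP_a = 32 - 14 = 18
total_parts = 8 + 18 = 26
Feed A = 783 * 8 / 26 = 240.92 kg
Feed B = 783 * 18 / 26 = 542.08 kg

240.92 kg


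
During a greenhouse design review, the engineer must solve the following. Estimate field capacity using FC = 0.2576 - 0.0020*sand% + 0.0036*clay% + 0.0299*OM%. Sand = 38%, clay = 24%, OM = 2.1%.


FC = 0.2576 - 0.0020*38 + 0.0036*24 + 0.0299*2.1
   = 0.2576 - 0.0760 + 0.0864 + 0.0628
   = 0.3308


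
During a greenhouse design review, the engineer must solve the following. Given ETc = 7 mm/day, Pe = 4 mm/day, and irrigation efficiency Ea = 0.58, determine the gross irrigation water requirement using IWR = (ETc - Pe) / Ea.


IWR = (ETc - Pe) / Ea
    = (7 - 4) / 0.58
    = 3 / 0.58
    = 5.17 mm/day


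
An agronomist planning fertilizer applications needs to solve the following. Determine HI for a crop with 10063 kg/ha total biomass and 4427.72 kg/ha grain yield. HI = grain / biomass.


HI = grain_yield / biomass
   = 4427.72 / 10063
   = 0.44


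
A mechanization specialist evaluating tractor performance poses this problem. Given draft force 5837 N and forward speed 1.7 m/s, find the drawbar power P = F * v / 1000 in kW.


P = F * v / 1000
  = 5837 * 1.7 / 1000
  = 9922.90 / 1000
  = 9.92 kW


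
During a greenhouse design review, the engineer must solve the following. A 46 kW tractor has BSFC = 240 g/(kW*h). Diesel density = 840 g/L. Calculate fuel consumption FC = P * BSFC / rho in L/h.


FC = P * BSFC / rho_fuel
   = 46 * 240 / 840
   = 11040 / 840
   = 13.14 L/h


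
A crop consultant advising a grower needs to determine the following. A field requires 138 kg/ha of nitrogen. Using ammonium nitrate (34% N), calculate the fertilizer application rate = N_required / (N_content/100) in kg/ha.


Rate = N_required / (N_content / 100)
     = 138 / (34 / 100)
     = 138 / 0.34
     = 405.88 kg/ha


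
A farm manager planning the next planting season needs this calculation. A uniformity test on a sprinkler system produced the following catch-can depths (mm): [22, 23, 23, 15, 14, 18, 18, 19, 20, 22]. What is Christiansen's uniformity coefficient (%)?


xbar = 194 / 10 = 19.400
sum|xi - xbar| = 26
CU = 100 * (1 - 26 / (10 * 19.400))
   = 100 * (1 - 0.1340)
   = 86.60%


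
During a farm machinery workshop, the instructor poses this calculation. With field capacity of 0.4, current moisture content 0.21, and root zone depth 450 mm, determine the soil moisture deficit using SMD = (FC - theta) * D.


SMD = (FC - theta) * D
    = (0.4 - 0.21) * 450
    = 0.190 * 450
    = 85.50 mm


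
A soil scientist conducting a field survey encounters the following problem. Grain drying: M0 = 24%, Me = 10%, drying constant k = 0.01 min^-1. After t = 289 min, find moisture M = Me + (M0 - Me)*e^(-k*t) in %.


M = Me + (M0 - Me) * e^(-k*t)
  = 10 + (24 - 10) * e^(-0.01*289)
  = 10 + 14 * e^(-2.890)
  = 10 + 14 * 0.05558
  = 10 + 0.7781
  = 10.78%


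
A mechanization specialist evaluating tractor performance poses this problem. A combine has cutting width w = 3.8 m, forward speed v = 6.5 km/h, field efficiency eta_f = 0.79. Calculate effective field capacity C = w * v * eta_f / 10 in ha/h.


C = w * v * eta_f / 10
  = 3.8 * 6.5 * 0.79 / 10
  = 19.51 / 10
  = 1.95 ha/h


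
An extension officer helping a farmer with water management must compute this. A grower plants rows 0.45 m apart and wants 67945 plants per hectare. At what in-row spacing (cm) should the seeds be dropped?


spacing = 10000 / (row_sp * density)
        = 10000 / (0.45 * 67945)
        = 10000 / 30575.25
        = 0.32706 m = 32.71 cm


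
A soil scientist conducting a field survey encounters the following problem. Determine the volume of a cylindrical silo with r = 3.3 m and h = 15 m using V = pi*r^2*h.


V = pi * r^2 * h
  = pi * 3.3^2 * 15
  = pi * 10.89 * 15
  = 513.18 m^3


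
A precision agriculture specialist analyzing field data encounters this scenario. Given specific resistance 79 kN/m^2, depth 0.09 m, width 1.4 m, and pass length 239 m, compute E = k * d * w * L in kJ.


E = k * d * w * L
  = 79 * 0.09 * 1.4 * 239
  = 2379.01 kJ


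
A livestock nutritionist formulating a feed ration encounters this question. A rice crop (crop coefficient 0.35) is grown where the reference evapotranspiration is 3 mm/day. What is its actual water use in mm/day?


ETc = Kc * ET0
    = 0.35 * 3
    = 1.05 mm/day


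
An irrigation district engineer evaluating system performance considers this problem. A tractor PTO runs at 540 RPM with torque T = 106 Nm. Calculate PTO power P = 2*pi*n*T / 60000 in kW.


P = 2*pi*n*T / 60000
  = 2*pi * 540 * 106 / 60000
  = 359649.53 / 60000
  = 5.99 kW


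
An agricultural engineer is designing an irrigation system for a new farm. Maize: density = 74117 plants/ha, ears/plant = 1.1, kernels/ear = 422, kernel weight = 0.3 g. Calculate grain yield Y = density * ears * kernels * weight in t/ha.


Y = density * ears * kernels * kw
  = 74117 * 1.1 * 422 * 0.3 g/ha
  = 10321533.42 g/ha
  = 10321.53 kg/ha = 10.32 t/ha


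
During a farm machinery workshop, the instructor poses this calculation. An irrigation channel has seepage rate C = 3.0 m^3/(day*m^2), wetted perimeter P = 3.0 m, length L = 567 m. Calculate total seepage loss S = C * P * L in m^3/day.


S = C * P * L
  = 3.0 * 3.0 * 567
  = 5103 m^3/day


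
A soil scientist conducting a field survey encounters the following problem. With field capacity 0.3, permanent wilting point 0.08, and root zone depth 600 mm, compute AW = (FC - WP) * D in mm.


AW = (FC - WP) * D
   = (0.3 - 0.08) * 600
   = 0.22 * 600
   = 132 mm


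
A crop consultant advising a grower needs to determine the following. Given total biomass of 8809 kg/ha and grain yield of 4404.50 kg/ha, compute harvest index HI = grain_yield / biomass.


HI = grain_yield / biomass
   = 4404.50 / 8809
   = 0.50


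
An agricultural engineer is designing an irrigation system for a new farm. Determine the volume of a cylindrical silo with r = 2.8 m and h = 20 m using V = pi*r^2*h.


V = pi * r^2 * h
  = pi * 2.8^2 * 20
  = pi * 7.84 * 20
  = 492.60 m^3


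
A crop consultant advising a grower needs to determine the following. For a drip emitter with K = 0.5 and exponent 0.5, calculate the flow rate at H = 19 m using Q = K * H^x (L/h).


Q = K * H^x
  = 0.5 * 19^0.5
  = 0.5 * 4.3589
  = 2.18 L/h


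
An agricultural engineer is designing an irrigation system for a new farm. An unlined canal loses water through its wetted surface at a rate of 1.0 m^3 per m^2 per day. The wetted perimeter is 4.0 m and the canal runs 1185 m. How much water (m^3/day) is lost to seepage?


S = C * P * L
  = 1.0 * 4.0 * 1185
  = 4740 m^3/day


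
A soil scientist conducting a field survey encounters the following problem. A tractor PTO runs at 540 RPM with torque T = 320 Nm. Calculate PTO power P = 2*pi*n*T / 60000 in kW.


P = 2*pi*n*T / 60000
  = 2*pi * 540 * 320 / 60000
  = 1085734.42 / 60000
  = 18.10 kW


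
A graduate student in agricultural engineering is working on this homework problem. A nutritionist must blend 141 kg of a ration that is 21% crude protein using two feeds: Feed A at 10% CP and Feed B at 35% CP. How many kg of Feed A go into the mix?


parts_A = CP_b - target = 35 - 21 = 14
parts_B = target - CP_a = 21 - 10 = 11
total_parts = 14 + 11 = 25
Feed A = 141 * 14 / 25 = 78.96 kg
Feed B = 141 * 11 / 25 = 62.04 kg

78.96 kg


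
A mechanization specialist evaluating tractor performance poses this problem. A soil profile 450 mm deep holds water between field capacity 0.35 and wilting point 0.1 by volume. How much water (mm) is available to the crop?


AW = (FC - WP) * D
   = (0.35 - 0.1) * 450
   = 0.25 * 450
   = 112.50 mm


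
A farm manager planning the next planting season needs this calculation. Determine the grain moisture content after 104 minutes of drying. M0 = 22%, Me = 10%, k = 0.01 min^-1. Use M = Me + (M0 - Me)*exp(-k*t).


M = Me + (M0 - Me) * e^(-k*t)
  = 10 + (22 - 10) * e^(-0.01*104)
  = 10 + 12 * e^(-1.040)
  = 10 + 12 * 0.35345
  = 10 + 4.2415
  = 14.24%


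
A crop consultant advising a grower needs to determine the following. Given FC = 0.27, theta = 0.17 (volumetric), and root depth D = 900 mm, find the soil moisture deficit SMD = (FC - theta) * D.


SMD = (FC - theta) * D
    = (0.27 - 0.17) * 900
    = 0.100 * 900
    = 90 mm


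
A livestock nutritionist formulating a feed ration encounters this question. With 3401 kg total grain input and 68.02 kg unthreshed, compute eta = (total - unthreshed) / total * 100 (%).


eta = (total - unthreshed) / total * 100
    = (3401 - 68.02) / 3401 * 100
    = 3332.98 / 3401 * 100
    = 98%


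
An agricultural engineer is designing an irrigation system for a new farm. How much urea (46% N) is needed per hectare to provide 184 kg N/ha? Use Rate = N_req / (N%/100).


Rate = N_required / (N_content / 100)
     = 184 / (46 / 100)
     = 184 / 0.46
     = 400 kg/ha


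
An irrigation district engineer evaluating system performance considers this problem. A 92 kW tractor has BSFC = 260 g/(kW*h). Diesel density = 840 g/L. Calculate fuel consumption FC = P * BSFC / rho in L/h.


FC = P * BSFC / rho_fuel
   = 92 * 260 / 840
   = 23920 / 840
   = 28.48 L/h


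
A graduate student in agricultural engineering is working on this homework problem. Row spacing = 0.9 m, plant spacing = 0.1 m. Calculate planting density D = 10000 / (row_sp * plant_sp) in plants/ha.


D = 10000 / (row_sp * plant_sp)
  = 10000 / (0.9 * 0.1)
  = 10000 / 0.0900
  = 111111.11 plants/ha


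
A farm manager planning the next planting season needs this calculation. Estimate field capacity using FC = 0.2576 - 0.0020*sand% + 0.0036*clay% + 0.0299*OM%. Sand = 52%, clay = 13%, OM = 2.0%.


FC = 0.2576 - 0.0020*52 + 0.0036*13 + 0.0299*2.0
   = 0.2576 - 0.1040 + 0.0468 + 0.0598
   = 0.2602


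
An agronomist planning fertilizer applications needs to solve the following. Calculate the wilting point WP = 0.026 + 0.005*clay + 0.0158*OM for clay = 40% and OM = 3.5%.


WP = 0.026 + 0.005*40 + 0.0158*3.5
   = 0.026 + 0.2000 + 0.0553
   = 0.2813


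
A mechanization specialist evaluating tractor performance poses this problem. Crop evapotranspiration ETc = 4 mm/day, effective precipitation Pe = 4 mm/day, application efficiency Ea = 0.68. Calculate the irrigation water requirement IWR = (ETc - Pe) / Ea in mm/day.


IWR = (ETc - Pe) / Ea
    = (4 - 4) / 0.68
    = 0 / 0.68
    = 0 mm/day


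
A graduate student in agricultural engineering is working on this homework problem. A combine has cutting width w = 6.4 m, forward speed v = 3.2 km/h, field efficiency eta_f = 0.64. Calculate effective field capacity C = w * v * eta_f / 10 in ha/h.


C = w * v * eta_f / 10
  = 6.4 * 3.2 * 0.64 / 10
  = 13.11 / 10
  = 1.31 ha/h


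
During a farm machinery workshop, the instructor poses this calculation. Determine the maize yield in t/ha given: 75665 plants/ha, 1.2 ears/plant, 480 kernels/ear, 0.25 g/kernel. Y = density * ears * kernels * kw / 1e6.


Y = density * ears * kernels * kw
  = 75665 * 1.2 * 480 * 0.25 g/ha
  = 10895760 g/ha
  = 10895.76 kg/ha = 10.90 t/ha


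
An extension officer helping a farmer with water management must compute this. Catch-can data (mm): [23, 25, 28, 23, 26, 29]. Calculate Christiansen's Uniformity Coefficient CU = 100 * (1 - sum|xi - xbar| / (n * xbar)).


xbar = 154 / 6 = 25.667
sum|xi - xbar| = 12
CU = 100 * (1 - 12 / (6 * 25.667))
   = 100 * (1 - 0.0779)
   = 92.21%


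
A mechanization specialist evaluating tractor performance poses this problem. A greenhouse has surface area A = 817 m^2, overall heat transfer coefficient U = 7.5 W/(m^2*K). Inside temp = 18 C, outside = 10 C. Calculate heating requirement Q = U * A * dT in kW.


dT = 18 - (10) = 8 K
Q = U * A * dT
  = 7.5 * 817 * 8
  = 49020 W = 49.02 kW


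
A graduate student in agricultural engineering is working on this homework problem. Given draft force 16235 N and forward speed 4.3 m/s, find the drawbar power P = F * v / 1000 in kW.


P = F * v / 1000
  = 16235 * 4.3 / 1000
  = 69810.50 / 1000
  = 69.81 kW


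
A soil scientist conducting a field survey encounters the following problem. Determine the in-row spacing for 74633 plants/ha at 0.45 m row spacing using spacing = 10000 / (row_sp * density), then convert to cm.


spacing = 10000 / (row_sp * density)
        = 10000 / (0.45 * 74633)
        = 10000 / 33584.85
        = 0.29775 m = 29.78 cm


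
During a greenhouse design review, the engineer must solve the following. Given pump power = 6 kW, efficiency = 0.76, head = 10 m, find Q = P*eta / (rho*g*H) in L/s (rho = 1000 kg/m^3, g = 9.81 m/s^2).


Q = (P * 1000 * eta) / (rho * g * H)
  = (6 * 1000 * 0.76) / (1000 * 9.81 * 10)
  = 4560 / 98100
  = 0.04648 m^3/s = 46.48 L/s


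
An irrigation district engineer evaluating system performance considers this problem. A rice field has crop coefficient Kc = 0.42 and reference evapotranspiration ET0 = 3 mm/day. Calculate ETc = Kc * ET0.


ETc = Kc * ET0
    = 0.42 * 3
    = 1.26 mm/day


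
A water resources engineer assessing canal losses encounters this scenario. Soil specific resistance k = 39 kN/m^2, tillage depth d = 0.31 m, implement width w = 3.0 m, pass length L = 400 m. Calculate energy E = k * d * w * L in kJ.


E = k * d * w * L
  = 39 * 0.31 * 3.0 * 400
  = 14508 kJ


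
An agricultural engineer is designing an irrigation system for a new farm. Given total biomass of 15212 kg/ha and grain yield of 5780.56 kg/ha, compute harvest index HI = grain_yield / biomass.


HI = grain_yield / biomass
   = 5780.56 / 15212
   = 0.38


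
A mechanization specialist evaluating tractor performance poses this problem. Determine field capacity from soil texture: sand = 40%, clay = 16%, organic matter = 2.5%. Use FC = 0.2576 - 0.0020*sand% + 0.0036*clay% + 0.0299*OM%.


FC = 0.2576 - 0.0020*40 + 0.0036*16 + 0.0299*2.5
   = 0.2576 - 0.0800 + 0.0576 + 0.0748
   = 0.3100


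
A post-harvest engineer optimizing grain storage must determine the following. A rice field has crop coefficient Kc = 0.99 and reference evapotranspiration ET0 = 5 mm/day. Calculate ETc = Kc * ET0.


ETc = Kc * ET0
    = 0.99 * 5
    = 4.95 mm/day


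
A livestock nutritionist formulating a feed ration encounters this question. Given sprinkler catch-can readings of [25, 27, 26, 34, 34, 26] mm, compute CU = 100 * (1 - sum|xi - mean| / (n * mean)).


xbar = 172 / 6 = 28.667
sum|xi - xbar| = 21.333
CU = 100 * (1 - 21.333 / (6 * 28.667))
   = 100 * (1 - 0.1240)
   = 87.60%


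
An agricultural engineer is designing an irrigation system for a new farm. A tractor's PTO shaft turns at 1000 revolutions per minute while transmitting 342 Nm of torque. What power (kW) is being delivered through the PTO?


P = 2*pi*n*T / 60000
  = 2*pi * 1000 * 342 / 60000
  = 2148849.38 / 60000
  = 35.81 kW


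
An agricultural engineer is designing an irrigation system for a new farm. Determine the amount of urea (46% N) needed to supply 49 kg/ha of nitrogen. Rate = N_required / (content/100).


Rate = N_required / (N_content / 100)
     = 49 / (46 / 100)
     = 49 / 0.46
     = 106.52 kg/ha


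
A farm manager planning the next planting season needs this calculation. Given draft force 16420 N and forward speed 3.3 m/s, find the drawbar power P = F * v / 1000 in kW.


P = F * v / 1000
  = 16420 * 3.3 / 1000
  = 54186 / 1000
  = 54.19 kW


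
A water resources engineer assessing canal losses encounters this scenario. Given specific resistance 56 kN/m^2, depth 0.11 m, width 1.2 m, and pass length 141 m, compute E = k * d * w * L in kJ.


E = k * d * w * L
  = 56 * 0.11 * 1.2 * 141
  = 1042.27 kJ


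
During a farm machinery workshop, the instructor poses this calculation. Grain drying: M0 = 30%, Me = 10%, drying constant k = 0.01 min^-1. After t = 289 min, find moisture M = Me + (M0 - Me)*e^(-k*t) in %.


M = Me + (M0 - Me) * e^(-k*t)
  = 10 + (30 - 10) * e^(-0.01*289)
  = 10 + 20 * e^(-2.890)
  = 10 + 20 * 0.05558
  = 10 + 1.1115
  = 11.11%


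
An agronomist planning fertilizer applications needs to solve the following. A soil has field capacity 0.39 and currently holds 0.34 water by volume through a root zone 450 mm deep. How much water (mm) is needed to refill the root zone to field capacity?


SMD = (FC - theta) * D
    = (0.39 - 0.34) * 450
    = 0.050 * 450
    = 22.50 mm


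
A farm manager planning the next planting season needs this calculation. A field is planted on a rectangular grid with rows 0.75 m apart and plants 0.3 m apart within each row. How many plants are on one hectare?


D = 10000 / (row_sp * plant_sp)
  = 10000 / (0.75 * 0.3)
  = 10000 / 0.2250
  = 44444.44 plants/ha


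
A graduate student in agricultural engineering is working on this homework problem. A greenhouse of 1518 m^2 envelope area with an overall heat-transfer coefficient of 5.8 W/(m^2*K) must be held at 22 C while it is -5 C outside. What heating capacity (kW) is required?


dT = 22 - (-5) = 27 K
Q = U * A * dT
  = 5.8 * 1518 * 27
  = 237718.80 W = 237.72 kW


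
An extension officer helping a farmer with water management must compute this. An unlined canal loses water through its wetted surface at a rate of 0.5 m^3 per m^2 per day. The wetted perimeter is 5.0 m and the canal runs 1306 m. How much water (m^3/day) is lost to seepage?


S = C * P * L
  = 0.5 * 5.0 * 1306
  = 3265 m^3/day


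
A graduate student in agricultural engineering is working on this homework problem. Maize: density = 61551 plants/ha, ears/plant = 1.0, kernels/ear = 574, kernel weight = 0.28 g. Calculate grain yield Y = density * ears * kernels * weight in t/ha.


Y = density * ears * kernels * kw
  = 61551 * 1.0 * 574 * 0.28 g/ha
  = 9892476.72 g/ha
  = 9892.48 kg/ha = 9.89 t/ha


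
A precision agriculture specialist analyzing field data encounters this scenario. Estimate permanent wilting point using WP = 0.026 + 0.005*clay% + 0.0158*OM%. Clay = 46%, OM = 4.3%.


WP = 0.026 + 0.005*46 + 0.0158*4.3
   = 0.026 + 0.2300 + 0.0679
   = 0.3239


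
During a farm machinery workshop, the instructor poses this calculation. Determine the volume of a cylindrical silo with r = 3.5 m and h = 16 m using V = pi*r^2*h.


V = pi * r^2 * h
  = pi * 3.5^2 * 16
  = pi * 12.25 * 16
  = 615.75 m^3


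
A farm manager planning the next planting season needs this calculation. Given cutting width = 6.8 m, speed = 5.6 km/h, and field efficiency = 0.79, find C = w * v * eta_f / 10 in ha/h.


C = w * v * eta_f / 10
  = 6.8 * 5.6 * 0.79 / 10
  = 30.08 / 10
  = 3.01 ha/h


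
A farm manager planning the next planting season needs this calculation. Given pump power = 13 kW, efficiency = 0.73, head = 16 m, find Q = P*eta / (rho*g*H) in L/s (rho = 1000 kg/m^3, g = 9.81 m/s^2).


Q = (P * 1000 * eta) / (rho * g * H)
  = (13 * 1000 * 0.73) / (1000 * 9.81 * 16)
  = 9490 / 156960
  = 0.06046 m^3/s = 60.46 L/s


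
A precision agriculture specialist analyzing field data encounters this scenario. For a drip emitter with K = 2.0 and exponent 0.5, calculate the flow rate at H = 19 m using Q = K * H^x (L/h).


Q = K * H^x
  = 2.0 * 19^0.5
  = 2.0 * 4.3589
  = 8.72 L/h


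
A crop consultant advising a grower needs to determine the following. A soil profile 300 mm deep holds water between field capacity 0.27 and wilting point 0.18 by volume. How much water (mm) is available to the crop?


AW = (FC - WP) * D
   = (0.27 - 0.18) * 300
   = 0.09 * 300
   = 27 mm


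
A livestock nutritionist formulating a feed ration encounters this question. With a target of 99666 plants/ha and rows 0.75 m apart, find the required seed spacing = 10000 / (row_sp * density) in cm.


spacing = 10000 / (row_sp * density)
        = 10000 / (0.75 * 99666)
        = 10000 / 74749.50
        = 0.13378 m = 13.38 cm


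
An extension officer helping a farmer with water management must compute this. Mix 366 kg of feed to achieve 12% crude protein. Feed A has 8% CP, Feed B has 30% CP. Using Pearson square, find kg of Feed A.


parts_A = CP_b - target = 30 - 12 = 18
parts_B = target - CP_a = 12 - 8 = 4
total_parts = 18 + 4 = 22
Feed A = 366 * 18 / 22 = 299.45 kg
Feed B = 366 * 4 / 22 = 66.55 kg

299.45 kg


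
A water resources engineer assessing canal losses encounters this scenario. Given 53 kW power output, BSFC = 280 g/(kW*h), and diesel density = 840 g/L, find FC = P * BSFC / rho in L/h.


FC = P * BSFC / rho_fuel
   = 53 * 280 / 840
   = 14840 / 840
   = 17.67 L/h


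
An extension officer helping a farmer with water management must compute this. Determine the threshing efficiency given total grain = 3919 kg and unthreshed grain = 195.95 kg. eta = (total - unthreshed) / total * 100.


eta = (total - unthreshed) / total * 100
    = (3919 - 195.95) / 3919 * 100
    = 3723.05 / 3919 * 100
    = 95%


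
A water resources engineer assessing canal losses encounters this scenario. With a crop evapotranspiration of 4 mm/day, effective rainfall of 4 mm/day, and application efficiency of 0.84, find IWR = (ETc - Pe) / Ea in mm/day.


IWR = (ETc - Pe) / Ea
    = (4 - 4) / 0.84
    = 0 / 0.84
    = 0 mm/day


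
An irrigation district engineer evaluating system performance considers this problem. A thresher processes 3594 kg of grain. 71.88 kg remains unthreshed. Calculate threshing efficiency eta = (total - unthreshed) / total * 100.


eta = (total - unthreshed) / total * 100
    = (3594 - 71.88) / 3594 * 100
    = 3522.12 / 3594 * 100
    = 98%


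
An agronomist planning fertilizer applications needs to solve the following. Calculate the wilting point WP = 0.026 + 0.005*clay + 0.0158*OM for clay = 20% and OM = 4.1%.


WP = 0.026 + 0.005*20 + 0.0158*4.1
   = 0.026 + 0.1000 + 0.0648
   = 0.1908


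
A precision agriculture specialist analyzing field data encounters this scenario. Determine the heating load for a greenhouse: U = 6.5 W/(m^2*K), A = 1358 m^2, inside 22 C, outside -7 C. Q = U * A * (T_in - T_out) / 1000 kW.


dT = 22 - (-7) = 29 K
Q = U * A * dT
  = 6.5 * 1358 * 29
  = 255983 W = 255.98 kW


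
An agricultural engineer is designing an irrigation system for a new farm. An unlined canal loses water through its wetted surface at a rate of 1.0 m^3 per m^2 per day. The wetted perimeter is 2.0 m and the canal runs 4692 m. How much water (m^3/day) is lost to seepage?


S = C * P * L
  = 1.0 * 2.0 * 4692
  = 9384 m^3/day


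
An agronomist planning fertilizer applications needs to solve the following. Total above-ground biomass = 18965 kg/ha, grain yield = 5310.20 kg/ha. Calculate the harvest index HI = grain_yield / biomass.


HI = grain_yield / biomass
   = 5310.20 / 18965
   = 0.28


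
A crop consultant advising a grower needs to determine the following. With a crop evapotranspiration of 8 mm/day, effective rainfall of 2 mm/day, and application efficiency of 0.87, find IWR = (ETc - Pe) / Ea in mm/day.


IWR = (ETc - Pe) / Ea
    = (8 - 2) / 0.87
    = 6 / 0.87
    = 6.90 mm/day


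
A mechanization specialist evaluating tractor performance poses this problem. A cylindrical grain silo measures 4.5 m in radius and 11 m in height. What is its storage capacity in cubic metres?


V = pi * r^2 * h
  = pi * 4.5^2 * 11
  = pi * 20.25 * 11
  = 699.79 m^3


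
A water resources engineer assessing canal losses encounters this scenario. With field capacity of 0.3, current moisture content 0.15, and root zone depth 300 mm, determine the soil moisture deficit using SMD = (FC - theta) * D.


SMD = (FC - theta) * D
    = (0.3 - 0.15) * 300
    = 0.150 * 300
    = 45 mm


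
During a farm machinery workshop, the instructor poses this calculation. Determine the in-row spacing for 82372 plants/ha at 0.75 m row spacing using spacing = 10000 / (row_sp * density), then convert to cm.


spacing = 10000 / (row_sp * density)
        = 10000 / (0.75 * 82372)
        = 10000 / 61779
        = 0.16187 m = 16.19 cm


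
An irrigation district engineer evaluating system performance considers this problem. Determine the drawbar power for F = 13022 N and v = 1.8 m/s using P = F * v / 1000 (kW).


P = F * v / 1000
  = 13022 * 1.8 / 1000
  = 23439.60 / 1000
  = 23.44 kW


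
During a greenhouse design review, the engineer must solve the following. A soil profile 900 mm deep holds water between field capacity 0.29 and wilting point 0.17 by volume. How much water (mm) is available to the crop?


AW = (FC - WP) * D
   = (0.29 - 0.17) * 900
   = 0.12 * 900
   = 108 mm


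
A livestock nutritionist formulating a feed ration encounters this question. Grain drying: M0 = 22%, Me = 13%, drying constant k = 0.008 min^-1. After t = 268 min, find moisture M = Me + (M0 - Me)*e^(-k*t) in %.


M = Me + (M0 - Me) * e^(-k*t)
  = 13 + (22 - 13) * e^(-0.008*268)
  = 13 + 9 * e^(-2.144)
  = 13 + 9 * 0.11719
  = 13 + 1.0547
  = 14.05%


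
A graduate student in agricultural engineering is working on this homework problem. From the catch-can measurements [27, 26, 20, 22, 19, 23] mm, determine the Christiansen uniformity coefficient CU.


xbar = 137 / 6 = 22.833
sum|xi - xbar| = 15
CU = 100 * (1 - 15 / (6 * 22.833))
   = 100 * (1 - 0.1095)
   = 89.05%


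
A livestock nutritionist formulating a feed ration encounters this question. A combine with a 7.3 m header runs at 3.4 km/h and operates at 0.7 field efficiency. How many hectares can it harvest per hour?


C = w * v * eta_f / 10
  = 7.3 * 3.4 * 0.7 / 10
  = 17.37 / 10
  = 1.74 ha/h


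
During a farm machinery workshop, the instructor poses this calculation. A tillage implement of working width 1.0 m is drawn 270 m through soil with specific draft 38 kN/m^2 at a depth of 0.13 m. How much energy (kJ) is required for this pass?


E = k * d * w * L
  = 38 * 0.13 * 1.0 * 270
  = 1333.80 kJ


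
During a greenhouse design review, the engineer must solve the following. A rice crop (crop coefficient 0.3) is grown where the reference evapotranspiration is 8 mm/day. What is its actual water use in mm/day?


ETc = Kc * ET0
    = 0.3 * 8
    = 2.40 mm/day


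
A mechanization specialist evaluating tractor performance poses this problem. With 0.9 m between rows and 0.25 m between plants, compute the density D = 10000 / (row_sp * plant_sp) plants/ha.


D = 10000 / (row_sp * plant_sp)
  = 10000 / (0.9 * 0.25)
  = 10000 / 0.2250
  = 44444.44 plants/ha


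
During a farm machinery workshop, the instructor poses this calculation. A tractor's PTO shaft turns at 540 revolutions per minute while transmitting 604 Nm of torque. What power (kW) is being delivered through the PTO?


P = 2*pi*n*T / 60000
  = 2*pi * 540 * 604 / 60000
  = 2049323.72 / 60000
  = 34.16 kW


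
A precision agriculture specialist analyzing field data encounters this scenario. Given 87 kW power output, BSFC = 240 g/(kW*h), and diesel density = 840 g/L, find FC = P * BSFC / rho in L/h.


FC = P * BSFC / rho_fuel
   = 87 * 240 / 840
   = 20880 / 840
   = 24.86 L/h


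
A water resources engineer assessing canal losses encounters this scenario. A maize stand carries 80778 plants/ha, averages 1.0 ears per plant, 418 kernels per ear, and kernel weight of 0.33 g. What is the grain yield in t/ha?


Y = density * ears * kernels * kw
  = 80778 * 1.0 * 418 * 0.33 g/ha
  = 11142517.32 g/ha
  = 11142.52 kg/ha = 11.14 t/ha


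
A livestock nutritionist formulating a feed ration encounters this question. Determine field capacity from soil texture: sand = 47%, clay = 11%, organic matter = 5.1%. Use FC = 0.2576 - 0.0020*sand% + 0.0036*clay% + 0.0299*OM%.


FC = 0.2576 - 0.0020*47 + 0.0036*11 + 0.0299*5.1
   = 0.2576 - 0.0940 + 0.0396 + 0.1525
   = 0.3557


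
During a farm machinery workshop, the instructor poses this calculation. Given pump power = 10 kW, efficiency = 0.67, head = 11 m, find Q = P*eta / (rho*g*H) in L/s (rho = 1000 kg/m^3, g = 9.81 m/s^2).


Q = (P * 1000 * eta) / (rho * g * H)
  = (10 * 1000 * 0.67) / (1000 * 9.81 * 11)
  = 6700 / 107910
  = 0.06209 m^3/s = 62.09 L/s


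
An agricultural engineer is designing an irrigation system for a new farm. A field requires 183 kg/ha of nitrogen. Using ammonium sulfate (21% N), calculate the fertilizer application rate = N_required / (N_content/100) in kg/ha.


Rate = N_required / (N_content / 100)
     = 183 / (21 / 100)
     = 183 / 0.21
     = 871.43 kg/ha


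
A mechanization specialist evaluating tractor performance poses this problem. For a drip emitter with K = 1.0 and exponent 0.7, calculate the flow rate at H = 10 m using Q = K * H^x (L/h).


Q = K * H^x
  = 1.0 * 10^0.7
  = 1.0 * 5.0119
  = 5.01 L/h


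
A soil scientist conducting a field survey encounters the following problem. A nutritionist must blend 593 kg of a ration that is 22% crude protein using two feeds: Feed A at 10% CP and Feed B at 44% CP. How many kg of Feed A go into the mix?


parts_A = CP_b - target = 44 - 22 = 22
parts_B = target - CP_a = 22 - 10 = 12
total_parts = 22 + 12 = 34
Feed A = 593 * 22 / 34 = 383.71 kg
Feed B = 593 * 12 / 34 = 209.29 kg

383.71 kg


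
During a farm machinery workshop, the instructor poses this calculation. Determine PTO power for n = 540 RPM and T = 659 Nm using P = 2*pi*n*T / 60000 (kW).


P = 2*pi*n*T / 60000
  = 2*pi * 540 * 659 / 60000
  = 2235934.32 / 60000
  = 37.27 kW


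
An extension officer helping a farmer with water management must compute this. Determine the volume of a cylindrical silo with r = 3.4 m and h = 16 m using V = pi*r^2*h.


V = pi * r^2 * h
  = pi * 3.4^2 * 16
  = pi * 11.56 * 16
  = 581.07 m^3


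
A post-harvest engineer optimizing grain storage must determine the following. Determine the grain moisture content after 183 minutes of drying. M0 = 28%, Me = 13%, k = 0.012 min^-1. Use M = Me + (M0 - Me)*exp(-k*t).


M = Me + (M0 - Me) * e^(-k*t)
  = 13 + (28 - 13) * e^(-0.012*183)
  = 13 + 15 * e^(-2.196)
  = 13 + 15 * 0.11125
  = 13 + 1.6687
  = 14.67%


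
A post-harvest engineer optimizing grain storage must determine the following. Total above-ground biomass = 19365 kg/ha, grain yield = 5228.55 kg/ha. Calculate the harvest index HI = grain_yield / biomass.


HI = grain_yield / biomass
   = 5228.55 / 19365
   = 0.27


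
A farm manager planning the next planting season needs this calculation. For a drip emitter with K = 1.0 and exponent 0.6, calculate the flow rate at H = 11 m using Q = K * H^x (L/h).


Q = K * H^x
  = 1.0 * 11^0.6
  = 1.0 * 4.2154
  = 4.22 L/h


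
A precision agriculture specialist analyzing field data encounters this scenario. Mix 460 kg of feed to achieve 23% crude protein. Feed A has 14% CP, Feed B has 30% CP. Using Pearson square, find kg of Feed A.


parts_A = CP_b - target = 30 - 23 = 7
parts_B = target - CP_a = 23 - 14 = 9
total_parts = 7 + 9 = 16
Feed A = 460 * 7 / 16 = 201.25 kg
Feed B = 460 * 9 / 16 = 258.75 kg

201.25 kg


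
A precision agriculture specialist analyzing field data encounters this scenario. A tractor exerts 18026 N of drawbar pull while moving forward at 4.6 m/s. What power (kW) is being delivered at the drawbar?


P = F * v / 1000
  = 18026 * 4.6 / 1000
  = 82919.60 / 1000
  = 82.92 kW
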